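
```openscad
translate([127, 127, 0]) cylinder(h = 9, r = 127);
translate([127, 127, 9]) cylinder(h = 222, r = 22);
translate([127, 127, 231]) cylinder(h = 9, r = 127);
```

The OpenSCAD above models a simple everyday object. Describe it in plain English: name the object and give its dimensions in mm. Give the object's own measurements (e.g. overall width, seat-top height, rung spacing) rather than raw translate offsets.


A spool: two coaxial disc flanges of radius 127 mm and thickness 9 mm, joined by a core cylinder of radius 22 mm and height 222 mm. The lower flange rests on z = 0 and the three cylinders share a vertical axis.


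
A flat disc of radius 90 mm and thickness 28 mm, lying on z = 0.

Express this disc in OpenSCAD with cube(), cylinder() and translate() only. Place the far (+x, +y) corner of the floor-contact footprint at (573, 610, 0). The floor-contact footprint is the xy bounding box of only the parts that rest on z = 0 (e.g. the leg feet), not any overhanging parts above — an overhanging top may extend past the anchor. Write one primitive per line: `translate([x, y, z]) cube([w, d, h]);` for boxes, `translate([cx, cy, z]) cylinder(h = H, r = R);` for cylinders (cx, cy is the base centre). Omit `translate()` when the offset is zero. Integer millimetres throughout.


translate([483, 520, 0]) cylinder(h = 28, r = 90);


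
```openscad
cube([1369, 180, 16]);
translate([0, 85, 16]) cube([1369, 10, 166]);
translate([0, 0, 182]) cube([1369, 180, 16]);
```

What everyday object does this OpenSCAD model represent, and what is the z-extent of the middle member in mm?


An I-beam. The web height is 166 mm.

Two wide flanges with a thin centred web — an I-beam. Overall 198 mm minus two 16 mm flanges gives a web of 198 − 2·16 = 166 mm.


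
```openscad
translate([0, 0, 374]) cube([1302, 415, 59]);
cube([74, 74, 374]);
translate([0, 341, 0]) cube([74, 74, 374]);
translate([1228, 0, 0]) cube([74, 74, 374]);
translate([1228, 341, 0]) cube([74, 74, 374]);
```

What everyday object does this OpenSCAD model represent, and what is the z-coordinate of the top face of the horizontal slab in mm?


A bench. The seat-top height is 433 mm.

A long slab on four corner posts — a bench. The slab sits at z = 374 with thickness 59, so the top is 374 + 59 = 433 mm.


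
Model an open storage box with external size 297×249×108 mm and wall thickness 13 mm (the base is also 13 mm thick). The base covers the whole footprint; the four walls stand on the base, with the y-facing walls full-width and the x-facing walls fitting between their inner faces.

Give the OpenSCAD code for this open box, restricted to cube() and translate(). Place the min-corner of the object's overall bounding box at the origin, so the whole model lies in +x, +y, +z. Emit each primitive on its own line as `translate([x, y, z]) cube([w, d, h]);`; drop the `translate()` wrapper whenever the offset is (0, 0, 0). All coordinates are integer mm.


cube([297, 249, 13]);
translate([0, 0, 13]) cube([297, 13, 95]);
translate([0, 236, 13]) cube([297, 13, 95]);
translate([0, 13, 13]) cube([13, 223, 95]);
translate([284, 13, 13]) cube([13, 223, 95]);


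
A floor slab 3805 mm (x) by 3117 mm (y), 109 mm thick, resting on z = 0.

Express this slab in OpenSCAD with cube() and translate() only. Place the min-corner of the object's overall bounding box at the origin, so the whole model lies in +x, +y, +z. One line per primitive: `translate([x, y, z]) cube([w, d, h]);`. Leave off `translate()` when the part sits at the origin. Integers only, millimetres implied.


cube([3805, 3117, 109]);


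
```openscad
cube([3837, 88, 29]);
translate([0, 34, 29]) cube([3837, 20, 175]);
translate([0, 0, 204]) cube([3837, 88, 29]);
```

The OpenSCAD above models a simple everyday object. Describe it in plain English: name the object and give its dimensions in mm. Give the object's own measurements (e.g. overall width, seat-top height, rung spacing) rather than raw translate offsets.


An I-beam lying along x, 3837 mm long. Overall section height 233 mm. Two flanges 88 mm wide (y) and 29 mm thick, one on the floor and one at the top; a web 20 mm thick runs between them, centred on the flange width.


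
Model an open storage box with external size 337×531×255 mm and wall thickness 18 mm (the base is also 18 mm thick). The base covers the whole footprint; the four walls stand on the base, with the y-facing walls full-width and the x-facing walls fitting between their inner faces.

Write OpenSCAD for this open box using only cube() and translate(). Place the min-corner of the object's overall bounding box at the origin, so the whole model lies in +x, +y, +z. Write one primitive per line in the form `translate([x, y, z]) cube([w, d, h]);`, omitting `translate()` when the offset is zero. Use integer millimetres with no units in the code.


cube([337, 531, 18]);
translate([0, 0, 18]) cube([337, 18, 237]);
translate([0, 513, 18]) cube([337, 18, 237]);
translate([0, 18, 18]) cube([18, 495, 237]);
translate([319, 18, 18]) cube([18, 495, 237]);


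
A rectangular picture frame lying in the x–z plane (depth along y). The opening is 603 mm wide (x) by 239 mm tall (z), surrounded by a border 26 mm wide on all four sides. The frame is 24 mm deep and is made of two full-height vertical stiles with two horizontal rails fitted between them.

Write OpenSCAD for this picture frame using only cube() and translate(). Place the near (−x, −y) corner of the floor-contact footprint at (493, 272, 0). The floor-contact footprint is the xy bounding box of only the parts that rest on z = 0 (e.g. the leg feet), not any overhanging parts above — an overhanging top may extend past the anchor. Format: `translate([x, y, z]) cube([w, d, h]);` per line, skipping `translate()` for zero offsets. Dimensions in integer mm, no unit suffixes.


translate([493, 272, 0]) cube([26, 24, 291]);
translate([1122, 272, 0]) cube([26, 24, 291]);
translate([519, 272, 0]) cube([603, 24, 26]);
translate([519, 272, 265]) cube([603, 24, 26]);


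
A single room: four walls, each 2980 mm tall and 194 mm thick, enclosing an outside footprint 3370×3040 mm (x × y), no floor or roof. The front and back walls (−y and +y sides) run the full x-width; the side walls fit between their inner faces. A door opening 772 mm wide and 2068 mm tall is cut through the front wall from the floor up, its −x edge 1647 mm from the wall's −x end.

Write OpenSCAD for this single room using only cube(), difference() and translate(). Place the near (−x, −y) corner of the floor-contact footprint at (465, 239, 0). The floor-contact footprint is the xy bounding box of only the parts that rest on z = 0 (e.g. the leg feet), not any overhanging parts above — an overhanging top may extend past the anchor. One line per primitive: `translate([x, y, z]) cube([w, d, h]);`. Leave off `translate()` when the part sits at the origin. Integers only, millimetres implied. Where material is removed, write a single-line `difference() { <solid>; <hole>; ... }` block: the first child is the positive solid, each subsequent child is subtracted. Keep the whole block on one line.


difference() { translate([465, 239, 0]) cube([3370, 194, 2980]); translate([2112, 239, 0]) cube([772, 194, 2068]); }
translate([465, 3085, 0]) cube([3370, 194, 2980]);
translate([465, 433, 0]) cube([194, 2652, 2980]);
translate([3641, 433, 0]) cube([194, 2652, 2980]);


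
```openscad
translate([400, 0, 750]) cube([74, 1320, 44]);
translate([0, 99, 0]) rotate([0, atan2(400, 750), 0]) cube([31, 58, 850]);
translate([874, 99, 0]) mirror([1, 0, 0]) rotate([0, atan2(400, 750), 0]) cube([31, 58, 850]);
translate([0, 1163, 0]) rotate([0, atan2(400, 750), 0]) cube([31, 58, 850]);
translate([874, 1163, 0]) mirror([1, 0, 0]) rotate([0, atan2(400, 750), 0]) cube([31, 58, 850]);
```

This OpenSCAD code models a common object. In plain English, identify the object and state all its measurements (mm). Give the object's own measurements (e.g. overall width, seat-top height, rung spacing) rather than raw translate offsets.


A sawhorse. A 74×1320×44 mm beam (x, y, z) sits on two A-frame leg pairs. Each pair is two raked legs of 31×58 mm section (58 mm along y) splaying symmetrically in x. Each leg rises 750 mm vertically over 400 mm of horizontal reach and is 850 mm long along its own axis. Every leg's outer bottom edge rests on the floor and its outer top edge meets a bottom edge of the beam — the left legs (tilting toward +x) meet the beam's −x bottom edge, the right legs (their mirror images, tilting toward −x) meet its +x bottom edge — so the leg tops tuck under the beam, the beam's underside is 750 mm above the floor, and the feet are 874 mm apart outside-to-outside with the beam centred between them. The two leg pairs are set in 99 mm from either end of the beam.


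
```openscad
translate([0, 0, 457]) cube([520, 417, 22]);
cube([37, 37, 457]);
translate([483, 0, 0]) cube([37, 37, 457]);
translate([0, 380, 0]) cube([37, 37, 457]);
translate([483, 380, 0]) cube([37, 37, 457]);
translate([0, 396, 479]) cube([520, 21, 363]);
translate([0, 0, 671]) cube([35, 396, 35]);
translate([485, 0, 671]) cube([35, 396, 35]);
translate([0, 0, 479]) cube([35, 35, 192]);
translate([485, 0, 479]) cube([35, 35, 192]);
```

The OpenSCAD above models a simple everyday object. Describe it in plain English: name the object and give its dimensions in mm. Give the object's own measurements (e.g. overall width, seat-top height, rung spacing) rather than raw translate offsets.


A chair. The seat is a 520×417×22 mm slab with its top at z = 479 mm, on four 37×37 mm corner legs (flush with the seat edges, standing on z = 0). A flat backrest 21 mm thick, 363 mm tall, spans the full seat width and rises from the seat top along its +y edge, rear face flush with the rear of the seat. Two armrests of 35×35 mm section run along each side from the seat's front edge to the front of the backrest, top faces 227 mm above the seat top and outer faces flush with the seat's x-edges; a 35×35 mm post under the front of each armrest stands on the seat at the front corner.


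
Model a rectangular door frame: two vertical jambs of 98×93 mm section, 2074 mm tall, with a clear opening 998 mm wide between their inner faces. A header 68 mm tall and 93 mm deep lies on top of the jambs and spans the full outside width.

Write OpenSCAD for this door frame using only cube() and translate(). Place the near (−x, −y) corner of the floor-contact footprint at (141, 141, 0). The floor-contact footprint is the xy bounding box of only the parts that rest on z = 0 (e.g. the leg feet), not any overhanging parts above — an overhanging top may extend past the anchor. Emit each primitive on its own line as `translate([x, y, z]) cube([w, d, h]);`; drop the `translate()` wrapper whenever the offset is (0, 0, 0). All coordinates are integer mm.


translate([141, 141, 0]) cube([98, 93, 2074]);
translate([1237, 141, 0]) cube([98, 93, 2074]);
translate([141, 141, 2074]) cube([1194, 93, 68]);


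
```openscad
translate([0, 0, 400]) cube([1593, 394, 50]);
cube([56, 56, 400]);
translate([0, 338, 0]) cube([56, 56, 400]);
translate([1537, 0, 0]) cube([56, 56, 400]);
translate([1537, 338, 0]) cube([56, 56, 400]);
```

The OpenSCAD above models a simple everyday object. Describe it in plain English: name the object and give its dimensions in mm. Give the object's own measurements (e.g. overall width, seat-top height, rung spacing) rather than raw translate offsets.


A bench: a 1593×394 mm seat slab, 50 mm thick, top at z = 450 mm, on four 56×56 mm square legs flush with the seat corners and standing on z = 0.


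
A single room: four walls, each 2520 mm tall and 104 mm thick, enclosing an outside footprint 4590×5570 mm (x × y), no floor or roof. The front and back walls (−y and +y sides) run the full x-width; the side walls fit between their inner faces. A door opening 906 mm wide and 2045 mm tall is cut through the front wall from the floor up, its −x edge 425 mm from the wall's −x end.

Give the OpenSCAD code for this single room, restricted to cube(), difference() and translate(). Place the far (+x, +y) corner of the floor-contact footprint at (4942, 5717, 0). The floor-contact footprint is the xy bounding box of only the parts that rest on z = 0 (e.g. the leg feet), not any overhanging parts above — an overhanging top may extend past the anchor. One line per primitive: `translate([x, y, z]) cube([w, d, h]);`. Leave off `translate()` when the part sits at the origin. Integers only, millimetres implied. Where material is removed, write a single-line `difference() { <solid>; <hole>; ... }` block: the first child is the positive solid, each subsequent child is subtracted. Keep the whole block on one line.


difference() { translate([352, 147, 0]) cube([4590, 104, 2520]); translate([777, 147, 0]) cube([906, 104, 2045]); }
translate([352, 5613, 0]) cube([4590, 104, 2520]);
translate([352, 251, 0]) cube([104, 5362, 2520]);
translate([4838, 251, 0]) cube([104, 5362, 2520]);


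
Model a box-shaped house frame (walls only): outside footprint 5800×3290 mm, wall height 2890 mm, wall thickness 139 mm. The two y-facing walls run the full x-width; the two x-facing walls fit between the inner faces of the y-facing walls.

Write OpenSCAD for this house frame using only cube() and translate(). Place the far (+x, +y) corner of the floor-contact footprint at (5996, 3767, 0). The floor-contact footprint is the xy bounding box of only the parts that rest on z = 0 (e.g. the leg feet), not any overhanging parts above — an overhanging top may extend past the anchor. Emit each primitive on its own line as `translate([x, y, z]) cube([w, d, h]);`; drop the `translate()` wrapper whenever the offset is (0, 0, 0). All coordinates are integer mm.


translate([196, 477, 0]) cube([5800, 139, 2890]);
translate([196, 3628, 0]) cube([5800, 139, 2890]);
translate([196, 616, 0]) cube([139, 3012, 2890]);
translate([5857, 616, 0]) cube([139, 3012, 2890]);


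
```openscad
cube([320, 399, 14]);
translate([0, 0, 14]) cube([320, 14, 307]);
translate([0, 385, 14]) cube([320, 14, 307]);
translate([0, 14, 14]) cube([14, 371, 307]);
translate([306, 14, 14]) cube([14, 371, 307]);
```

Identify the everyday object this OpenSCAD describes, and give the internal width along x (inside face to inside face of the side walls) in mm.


An open box. The internal width is 292 mm.

A 320×399 base slab with four walls standing on it — an open box. The base is 320 mm wide and the walls are 14 mm thick, so the internal width is 320 − 2 × 14 = 292 mm.


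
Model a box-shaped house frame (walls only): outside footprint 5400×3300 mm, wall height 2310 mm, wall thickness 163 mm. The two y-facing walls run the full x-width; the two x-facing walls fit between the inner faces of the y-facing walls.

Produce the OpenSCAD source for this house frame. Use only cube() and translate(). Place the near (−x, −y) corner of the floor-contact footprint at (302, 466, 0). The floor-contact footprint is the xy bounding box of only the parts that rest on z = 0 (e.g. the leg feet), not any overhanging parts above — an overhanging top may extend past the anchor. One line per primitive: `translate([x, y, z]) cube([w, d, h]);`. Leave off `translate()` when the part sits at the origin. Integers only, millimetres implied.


translate([302, 466, 0]) cube([5400, 163, 2310]);
translate([302, 3603, 0]) cube([5400, 163, 2310]);
translate([302, 629, 0]) cube([163, 2974, 2310]);
translate([5539, 629, 0]) cube([163, 2974, 2310]);


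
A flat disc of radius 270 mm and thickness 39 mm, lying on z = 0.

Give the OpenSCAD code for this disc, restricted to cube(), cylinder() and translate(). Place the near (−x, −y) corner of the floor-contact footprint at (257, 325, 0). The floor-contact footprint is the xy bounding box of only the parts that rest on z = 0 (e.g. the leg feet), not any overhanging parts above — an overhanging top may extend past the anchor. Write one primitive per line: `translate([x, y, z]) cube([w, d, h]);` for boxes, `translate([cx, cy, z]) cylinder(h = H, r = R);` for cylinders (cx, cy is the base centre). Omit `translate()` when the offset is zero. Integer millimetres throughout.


translate([527, 595, 0]) cylinder(h = 39, r = 270);


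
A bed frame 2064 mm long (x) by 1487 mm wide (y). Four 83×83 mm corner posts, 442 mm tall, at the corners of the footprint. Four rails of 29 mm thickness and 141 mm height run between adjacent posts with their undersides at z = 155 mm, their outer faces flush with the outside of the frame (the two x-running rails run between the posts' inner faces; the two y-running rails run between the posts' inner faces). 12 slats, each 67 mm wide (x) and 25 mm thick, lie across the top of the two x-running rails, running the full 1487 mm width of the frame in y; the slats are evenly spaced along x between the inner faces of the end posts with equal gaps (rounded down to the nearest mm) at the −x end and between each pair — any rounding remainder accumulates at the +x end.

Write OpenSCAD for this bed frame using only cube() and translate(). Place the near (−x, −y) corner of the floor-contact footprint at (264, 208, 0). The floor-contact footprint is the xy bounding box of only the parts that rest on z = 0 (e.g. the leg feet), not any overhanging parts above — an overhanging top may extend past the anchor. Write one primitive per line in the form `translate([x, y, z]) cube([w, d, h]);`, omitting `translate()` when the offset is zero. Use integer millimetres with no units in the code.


translate([264, 208, 0]) cube([83, 83, 442]);
translate([264, 1612, 0]) cube([83, 83, 442]);
translate([2245, 208, 0]) cube([83, 83, 442]);
translate([2245, 1612, 0]) cube([83, 83, 442]);
translate([347, 208, 155]) cube([1898, 29, 141]);
translate([347, 1666, 155]) cube([1898, 29, 141]);
translate([264, 291, 155]) cube([29, 1321, 141]);
translate([2299, 291, 155]) cube([29, 1321, 141]);
translate([431, 208, 296]) cube([67, 1487, 25]);
translate([582, 208, 296]) cube([67, 1487, 25]);
translate([733, 208, 296]) cube([67, 1487, 25]);
translate([884, 208, 296]) cube([67, 1487, 25]);
translate([1035, 208, 296]) cube([67, 1487, 25]);
translate([1186, 208, 296]) cube([67, 1487, 25]);
translate([1337, 208, 296]) cube([67, 1487, 25]);
translate([1488, 208, 296]) cube([67, 1487, 25]);
translate([1639, 208, 296]) cube([67, 1487, 25]);
translate([1790, 208, 296]) cube([67, 1487, 25]);
translate([1941, 208, 296]) cube([67, 1487, 25]);
translate([2092, 208, 296]) cube([67, 1487, 25]);


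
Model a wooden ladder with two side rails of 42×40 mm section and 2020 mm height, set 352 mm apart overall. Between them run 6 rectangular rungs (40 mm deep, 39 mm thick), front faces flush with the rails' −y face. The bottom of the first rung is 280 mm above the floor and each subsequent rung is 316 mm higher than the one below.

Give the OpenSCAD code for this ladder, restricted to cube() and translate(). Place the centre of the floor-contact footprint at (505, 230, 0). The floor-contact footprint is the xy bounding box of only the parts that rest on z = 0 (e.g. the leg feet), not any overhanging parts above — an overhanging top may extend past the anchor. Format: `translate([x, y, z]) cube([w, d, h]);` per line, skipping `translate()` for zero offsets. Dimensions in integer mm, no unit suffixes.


translate([329, 210, 0]) cube([42, 40, 2020]);
translate([639, 210, 0]) cube([42, 40, 2020]);
translate([371, 210, 280]) cube([268, 40, 39]);
translate([371, 210, 596]) cube([268, 40, 39]);
translate([371, 210, 912]) cube([268, 40, 39]);
translate([371, 210, 1228]) cube([268, 40, 39]);
translate([371, 210, 1544]) cube([268, 40, 39]);
translate([371, 210, 1860]) cube([268, 40, 39]);


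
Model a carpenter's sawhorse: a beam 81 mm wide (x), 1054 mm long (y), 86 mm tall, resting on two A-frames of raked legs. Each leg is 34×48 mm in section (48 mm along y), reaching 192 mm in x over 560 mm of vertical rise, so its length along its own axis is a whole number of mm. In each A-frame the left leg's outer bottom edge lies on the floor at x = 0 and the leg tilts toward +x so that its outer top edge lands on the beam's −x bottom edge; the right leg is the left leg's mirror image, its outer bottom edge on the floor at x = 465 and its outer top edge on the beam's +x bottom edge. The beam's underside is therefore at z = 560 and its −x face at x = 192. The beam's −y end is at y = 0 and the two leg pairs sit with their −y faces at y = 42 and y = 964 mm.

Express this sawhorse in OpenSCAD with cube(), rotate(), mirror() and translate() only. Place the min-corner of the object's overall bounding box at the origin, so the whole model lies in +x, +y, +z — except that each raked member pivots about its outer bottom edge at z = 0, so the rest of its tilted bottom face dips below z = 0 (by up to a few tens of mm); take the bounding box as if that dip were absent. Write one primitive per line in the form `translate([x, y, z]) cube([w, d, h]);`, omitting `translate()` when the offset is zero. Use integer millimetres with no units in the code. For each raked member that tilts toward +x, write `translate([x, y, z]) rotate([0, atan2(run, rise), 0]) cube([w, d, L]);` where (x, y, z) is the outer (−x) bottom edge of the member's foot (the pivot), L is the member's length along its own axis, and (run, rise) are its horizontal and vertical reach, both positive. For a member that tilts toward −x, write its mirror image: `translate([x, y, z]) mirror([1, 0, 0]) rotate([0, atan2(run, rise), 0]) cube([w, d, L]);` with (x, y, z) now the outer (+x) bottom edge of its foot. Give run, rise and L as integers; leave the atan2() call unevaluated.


translate([192, 0, 560]) cube([81, 1054, 86]);
translate([0, 42, 0]) rotate([0, atan2(192, 560), 0]) cube([34, 48, 592]);
translate([465, 42, 0]) mirror([1, 0, 0]) rotate([0, atan2(192, 560), 0]) cube([34, 48, 592]);
translate([0, 964, 0]) rotate([0, atan2(192, 560), 0]) cube([34, 48, 592]);
translate([465, 964, 0]) mirror([1, 0, 0]) rotate([0, atan2(192, 560), 0]) cube([34, 48, 592]);


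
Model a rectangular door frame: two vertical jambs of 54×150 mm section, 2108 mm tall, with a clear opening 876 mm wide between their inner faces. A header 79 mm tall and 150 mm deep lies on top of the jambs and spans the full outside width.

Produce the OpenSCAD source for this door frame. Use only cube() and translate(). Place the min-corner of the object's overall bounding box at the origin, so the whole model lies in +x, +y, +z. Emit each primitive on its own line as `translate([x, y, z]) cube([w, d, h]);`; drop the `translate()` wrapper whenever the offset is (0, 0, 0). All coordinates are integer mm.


cube([54, 150, 2108]);
translate([930, 0, 0]) cube([54, 150, 2108]);
translate([0, 0, 2108]) cube([984, 150, 79]);


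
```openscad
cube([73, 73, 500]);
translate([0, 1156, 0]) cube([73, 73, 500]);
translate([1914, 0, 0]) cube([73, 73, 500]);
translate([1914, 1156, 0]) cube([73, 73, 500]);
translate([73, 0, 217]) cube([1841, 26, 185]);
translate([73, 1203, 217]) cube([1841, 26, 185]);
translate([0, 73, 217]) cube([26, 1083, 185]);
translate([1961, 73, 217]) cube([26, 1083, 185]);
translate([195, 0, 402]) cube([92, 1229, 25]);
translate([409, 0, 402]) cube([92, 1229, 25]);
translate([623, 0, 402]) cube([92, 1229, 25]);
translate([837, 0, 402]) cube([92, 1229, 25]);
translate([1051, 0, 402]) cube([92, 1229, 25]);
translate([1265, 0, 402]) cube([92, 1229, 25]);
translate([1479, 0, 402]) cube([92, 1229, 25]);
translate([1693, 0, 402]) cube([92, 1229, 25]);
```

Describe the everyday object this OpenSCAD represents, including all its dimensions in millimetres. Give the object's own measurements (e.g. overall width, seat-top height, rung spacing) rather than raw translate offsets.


A bed frame 1987 mm long (x) by 1229 mm wide (y). Four 73×73 mm corner posts, 500 mm tall, at the corners of the footprint. Four rails of 26 mm thickness and 185 mm height run between adjacent posts with their undersides at z = 217 mm, their outer faces flush with the outside of the frame (the two x-running rails run between the posts' inner faces; the two y-running rails run between the posts' inner faces). 8 slats, each 92 mm wide (x) and 25 mm thick, lie across the top of the two x-running rails, running the full 1229 mm width of the frame in y; along x they sit between the end posts with a 122 mm gap after the −x posts and between neighbouring slats, leaving 129 mm before the +x posts.


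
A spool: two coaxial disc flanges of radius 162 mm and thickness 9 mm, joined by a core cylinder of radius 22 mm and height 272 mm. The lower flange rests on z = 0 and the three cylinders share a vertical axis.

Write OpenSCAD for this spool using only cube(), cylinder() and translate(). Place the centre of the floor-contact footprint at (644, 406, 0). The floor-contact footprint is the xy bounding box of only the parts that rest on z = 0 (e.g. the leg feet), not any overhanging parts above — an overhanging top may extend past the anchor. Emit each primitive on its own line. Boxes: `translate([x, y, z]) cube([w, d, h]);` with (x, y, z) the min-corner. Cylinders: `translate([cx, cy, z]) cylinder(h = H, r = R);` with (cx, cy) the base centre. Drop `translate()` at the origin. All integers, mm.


translate([644, 406, 0]) cylinder(h = 9, r = 162);
translate([644, 406, 9]) cylinder(h = 272, r = 22);
translate([644, 406, 281]) cylinder(h = 9, r = 162);


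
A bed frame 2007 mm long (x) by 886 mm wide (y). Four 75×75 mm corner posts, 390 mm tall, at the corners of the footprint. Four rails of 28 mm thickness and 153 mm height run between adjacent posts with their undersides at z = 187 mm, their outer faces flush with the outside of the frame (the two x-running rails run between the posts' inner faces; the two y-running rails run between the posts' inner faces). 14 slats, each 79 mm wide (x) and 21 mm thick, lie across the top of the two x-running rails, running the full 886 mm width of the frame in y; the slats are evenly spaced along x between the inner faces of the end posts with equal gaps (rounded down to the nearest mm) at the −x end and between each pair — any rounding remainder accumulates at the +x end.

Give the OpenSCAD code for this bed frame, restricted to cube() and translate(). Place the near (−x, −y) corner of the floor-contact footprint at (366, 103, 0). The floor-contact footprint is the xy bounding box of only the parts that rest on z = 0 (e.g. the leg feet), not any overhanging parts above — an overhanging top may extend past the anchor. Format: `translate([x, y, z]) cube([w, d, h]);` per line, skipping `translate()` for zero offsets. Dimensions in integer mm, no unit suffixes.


// slat z = rail_z + rail_h = 187 + 153 = 340
// slat gap = ⌊(1857 − 14·79) / 15⌋ = 50
translate([366, 103, 0]) cube([75, 75, 390]);
translate([366, 914, 0]) cube([75, 75, 390]);
translate([2298, 103, 0]) cube([75, 75, 390]);
translate([2298, 914, 0]) cube([75, 75, 390]);
translate([441, 103, 187]) cube([1857, 28, 153]);
translate([441, 961, 187]) cube([1857, 28, 153]);
translate([366, 178, 187]) cube([28, 736, 153]);
translate([2345, 178, 187]) cube([28, 736, 153]);
translate([491, 103, 340]) cube([79, 886, 21]);
translate([620, 103, 340]) cube([79, 886, 21]);
translate([749, 103, 340]) cube([79, 886, 21]);
translate([878, 103, 340]) cube([79, 886, 21]);
translate([1007, 103, 340]) cube([79, 886, 21]);
translate([1136, 103, 340]) cube([79, 886, 21]);
translate([1265, 103, 340]) cube([79, 886, 21]);
translate([1394, 103, 340]) cube([79, 886, 21]);
translate([1523, 103, 340]) cube([79, 886, 21]);
translate([1652, 103, 340]) cube([79, 886, 21]);
translate([1781, 103, 340]) cube([79, 886, 21]);
translate([1910, 103, 340]) cube([79, 886, 21]);
translate([2039, 103, 340]) cube([79, 886, 21]);
translate([2168, 103, 340]) cube([79, 886, 21]);


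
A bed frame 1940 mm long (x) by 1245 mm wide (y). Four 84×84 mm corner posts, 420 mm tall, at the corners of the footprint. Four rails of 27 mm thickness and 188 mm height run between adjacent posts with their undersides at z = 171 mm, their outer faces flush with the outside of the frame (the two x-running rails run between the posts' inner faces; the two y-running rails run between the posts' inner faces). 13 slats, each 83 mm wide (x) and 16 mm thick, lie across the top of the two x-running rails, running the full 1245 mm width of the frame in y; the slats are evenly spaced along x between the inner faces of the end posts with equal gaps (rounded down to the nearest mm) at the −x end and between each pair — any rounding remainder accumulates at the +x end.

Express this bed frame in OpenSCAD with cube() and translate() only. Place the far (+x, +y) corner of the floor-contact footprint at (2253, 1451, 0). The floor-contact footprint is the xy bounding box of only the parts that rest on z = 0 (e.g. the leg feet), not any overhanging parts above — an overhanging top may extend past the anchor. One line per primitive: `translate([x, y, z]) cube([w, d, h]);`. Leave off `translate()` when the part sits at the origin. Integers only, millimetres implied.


translate([313, 206, 0]) cube([84, 84, 420]);
translate([313, 1367, 0]) cube([84, 84, 420]);
translate([2169, 206, 0]) cube([84, 84, 420]);
translate([2169, 1367, 0]) cube([84, 84, 420]);
translate([397, 206, 171]) cube([1772, 27, 188]);
translate([397, 1424, 171]) cube([1772, 27, 188]);
translate([313, 290, 171]) cube([27, 1077, 188]);
translate([2226, 290, 171]) cube([27, 1077, 188]);
translate([446, 206, 359]) cube([83, 1245, 16]);
translate([578, 206, 359]) cube([83, 1245, 16]);
translate([710, 206, 359]) cube([83, 1245, 16]);
translate([842, 206, 359]) cube([83, 1245, 16]);
translate([974, 206, 359]) cube([83, 1245, 16]);
translate([1106, 206, 359]) cube([83, 1245, 16]);
translate([1238, 206, 359]) cube([83, 1245, 16]);
translate([1370, 206, 359]) cube([83, 1245, 16]);
translate([1502, 206, 359]) cube([83, 1245, 16]);
translate([1634, 206, 359]) cube([83, 1245, 16]);
translate([1766, 206, 359]) cube([83, 1245, 16]);
translate([1898, 206, 359]) cube([83, 1245, 16]);
translate([2030, 206, 359]) cube([83, 1245, 16]);


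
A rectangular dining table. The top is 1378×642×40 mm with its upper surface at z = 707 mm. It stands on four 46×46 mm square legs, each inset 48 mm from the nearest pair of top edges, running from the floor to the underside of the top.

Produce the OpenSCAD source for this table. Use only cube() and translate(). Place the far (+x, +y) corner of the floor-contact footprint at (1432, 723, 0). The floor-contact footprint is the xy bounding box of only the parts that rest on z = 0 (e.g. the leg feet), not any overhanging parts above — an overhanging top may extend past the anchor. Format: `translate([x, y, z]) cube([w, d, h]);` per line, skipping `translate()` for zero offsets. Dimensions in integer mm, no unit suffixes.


translate([102, 129, 667]) cube([1378, 642, 40]);
translate([150, 177, 0]) cube([46, 46, 667]);
translate([1386, 177, 0]) cube([46, 46, 667]);
translate([150, 677, 0]) cube([46, 46, 667]);
translate([1386, 677, 0]) cube([46, 46, 667]);


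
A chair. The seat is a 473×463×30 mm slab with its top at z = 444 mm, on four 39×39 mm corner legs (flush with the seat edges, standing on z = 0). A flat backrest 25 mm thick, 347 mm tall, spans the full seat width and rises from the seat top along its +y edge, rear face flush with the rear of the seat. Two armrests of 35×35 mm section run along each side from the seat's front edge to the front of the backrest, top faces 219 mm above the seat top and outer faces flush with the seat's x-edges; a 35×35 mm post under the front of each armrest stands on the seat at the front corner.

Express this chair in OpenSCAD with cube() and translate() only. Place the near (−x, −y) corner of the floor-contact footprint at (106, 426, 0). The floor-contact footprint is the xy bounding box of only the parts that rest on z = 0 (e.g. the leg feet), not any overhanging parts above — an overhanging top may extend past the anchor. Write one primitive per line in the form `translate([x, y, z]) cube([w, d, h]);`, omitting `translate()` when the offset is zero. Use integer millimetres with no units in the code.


// leg_h = 444 - 30 = 414
// arm post h = 219 - 35 = 184
translate([106, 426, 414]) cube([473, 463, 30]);
translate([106, 426, 0]) cube([39, 39, 414]);
translate([540, 426, 0]) cube([39, 39, 414]);
translate([106, 850, 0]) cube([39, 39, 414]);
translate([540, 850, 0]) cube([39, 39, 414]);
translate([106, 864, 444]) cube([473, 25, 347]);
translate([106, 426, 628]) cube([35, 438, 35]);
translate([544, 426, 628]) cube([35, 438, 35]);
translate([106, 426, 444]) cube([35, 35, 184]);
translate([544, 426, 444]) cube([35, 35, 184]);


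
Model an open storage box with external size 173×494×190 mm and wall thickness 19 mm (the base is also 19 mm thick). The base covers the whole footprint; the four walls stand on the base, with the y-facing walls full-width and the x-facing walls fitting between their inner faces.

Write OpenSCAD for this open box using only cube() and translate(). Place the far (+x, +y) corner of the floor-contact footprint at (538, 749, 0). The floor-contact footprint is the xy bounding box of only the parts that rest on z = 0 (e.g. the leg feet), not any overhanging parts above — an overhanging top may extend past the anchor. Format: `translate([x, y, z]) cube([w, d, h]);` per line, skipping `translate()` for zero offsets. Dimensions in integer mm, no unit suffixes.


translate([365, 255, 0]) cube([173, 494, 19]);
translate([365, 255, 19]) cube([173, 19, 171]);
translate([365, 730, 19]) cube([173, 19, 171]);
translate([365, 274, 19]) cube([19, 456, 171]);
translate([519, 274, 19]) cube([19, 456, 171]);


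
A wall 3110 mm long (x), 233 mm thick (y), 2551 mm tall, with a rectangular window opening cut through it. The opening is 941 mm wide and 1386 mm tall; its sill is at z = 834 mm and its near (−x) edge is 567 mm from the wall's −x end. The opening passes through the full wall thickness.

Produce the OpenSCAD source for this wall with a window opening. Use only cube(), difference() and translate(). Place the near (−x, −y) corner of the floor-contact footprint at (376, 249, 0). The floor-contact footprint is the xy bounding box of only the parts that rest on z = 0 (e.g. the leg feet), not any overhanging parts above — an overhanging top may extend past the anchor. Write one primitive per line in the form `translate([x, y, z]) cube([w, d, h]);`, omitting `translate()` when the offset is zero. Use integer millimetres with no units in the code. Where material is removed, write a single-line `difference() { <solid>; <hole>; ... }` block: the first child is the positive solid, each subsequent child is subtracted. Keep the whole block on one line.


difference() { translate([376, 249, 0]) cube([3110, 233, 2551]); translate([943, 249, 834]) cube([941, 233, 1386]); }


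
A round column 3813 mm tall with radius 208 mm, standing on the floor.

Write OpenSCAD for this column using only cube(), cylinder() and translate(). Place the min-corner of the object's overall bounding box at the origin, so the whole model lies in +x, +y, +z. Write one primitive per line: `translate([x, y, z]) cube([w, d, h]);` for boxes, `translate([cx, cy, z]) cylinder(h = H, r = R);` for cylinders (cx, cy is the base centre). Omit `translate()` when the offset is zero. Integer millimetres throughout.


translate([208, 208, 0]) cylinder(h = 3813, r = 208);


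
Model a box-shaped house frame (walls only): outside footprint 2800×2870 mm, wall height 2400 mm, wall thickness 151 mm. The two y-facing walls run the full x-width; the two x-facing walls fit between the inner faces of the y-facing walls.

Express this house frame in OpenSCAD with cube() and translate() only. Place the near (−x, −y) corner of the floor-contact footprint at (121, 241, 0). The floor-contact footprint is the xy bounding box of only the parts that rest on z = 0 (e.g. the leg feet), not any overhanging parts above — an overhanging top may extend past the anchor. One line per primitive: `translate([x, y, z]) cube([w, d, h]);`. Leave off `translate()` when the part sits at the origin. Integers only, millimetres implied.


translate([121, 241, 0]) cube([2800, 151, 2400]);
translate([121, 2960, 0]) cube([2800, 151, 2400]);
translate([121, 392, 0]) cube([151, 2568, 2400]);
translate([2770, 392, 0]) cube([151, 2568, 2400]);


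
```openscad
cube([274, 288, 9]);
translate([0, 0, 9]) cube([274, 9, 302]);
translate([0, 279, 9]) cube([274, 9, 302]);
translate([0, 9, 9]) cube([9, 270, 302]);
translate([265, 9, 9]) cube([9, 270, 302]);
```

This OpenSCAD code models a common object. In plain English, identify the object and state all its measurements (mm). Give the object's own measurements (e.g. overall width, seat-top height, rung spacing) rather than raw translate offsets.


An open-topped rectangular box: outside dimensions 274×288×311 mm, with a uniform wall and base thickness of 9 mm. The base is a full 274×288 slab on the floor; four walls sit on top of the base. The front and back walls (the −y and +y sides) span the full width; the two side walls fit between them.


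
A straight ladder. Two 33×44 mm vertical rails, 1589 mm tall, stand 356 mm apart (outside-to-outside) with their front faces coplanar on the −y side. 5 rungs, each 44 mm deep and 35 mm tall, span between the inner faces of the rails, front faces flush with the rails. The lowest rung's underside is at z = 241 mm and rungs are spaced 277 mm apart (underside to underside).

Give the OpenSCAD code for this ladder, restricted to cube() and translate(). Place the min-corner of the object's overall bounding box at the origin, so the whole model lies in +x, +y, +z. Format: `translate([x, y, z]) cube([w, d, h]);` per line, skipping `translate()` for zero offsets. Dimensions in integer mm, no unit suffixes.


cube([33, 44, 1589]);
translate([323, 0, 0]) cube([33, 44, 1589]);
translate([33, 0, 241]) cube([290, 44, 35]);
translate([33, 0, 518]) cube([290, 44, 35]);
translate([33, 0, 795]) cube([290, 44, 35]);
translate([33, 0, 1072]) cube([290, 44, 35]);
translate([33, 0, 1349]) cube([290, 44, 35]);


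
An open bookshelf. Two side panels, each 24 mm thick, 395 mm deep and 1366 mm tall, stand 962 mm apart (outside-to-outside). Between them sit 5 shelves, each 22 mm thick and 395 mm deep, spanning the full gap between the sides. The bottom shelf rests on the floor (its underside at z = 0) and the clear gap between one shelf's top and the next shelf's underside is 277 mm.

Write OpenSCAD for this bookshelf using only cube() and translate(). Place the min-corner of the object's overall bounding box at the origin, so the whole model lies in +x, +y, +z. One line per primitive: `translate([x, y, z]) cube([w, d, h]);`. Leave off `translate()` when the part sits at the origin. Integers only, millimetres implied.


cube([24, 395, 1366]);
translate([938, 0, 0]) cube([24, 395, 1366]);
translate([24, 0, 0]) cube([914, 395, 22]);
translate([24, 0, 299]) cube([914, 395, 22]);
translate([24, 0, 598]) cube([914, 395, 22]);
translate([24, 0, 897]) cube([914, 395, 22]);
translate([24, 0, 1196]) cube([914, 395, 22]);


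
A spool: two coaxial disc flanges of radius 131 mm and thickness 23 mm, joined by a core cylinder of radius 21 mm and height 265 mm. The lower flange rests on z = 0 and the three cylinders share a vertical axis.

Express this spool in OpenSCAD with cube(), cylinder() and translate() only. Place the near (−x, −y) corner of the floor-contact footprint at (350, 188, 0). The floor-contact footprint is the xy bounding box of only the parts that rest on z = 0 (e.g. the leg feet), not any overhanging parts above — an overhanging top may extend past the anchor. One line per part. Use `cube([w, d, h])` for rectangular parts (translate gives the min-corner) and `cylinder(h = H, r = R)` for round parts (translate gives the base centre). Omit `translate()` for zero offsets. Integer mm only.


translate([481, 319, 0]) cylinder(h = 23, r = 131);
translate([481, 319, 23]) cylinder(h = 265, r = 21);
translate([481, 319, 288]) cylinder(h = 23, r = 131);
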